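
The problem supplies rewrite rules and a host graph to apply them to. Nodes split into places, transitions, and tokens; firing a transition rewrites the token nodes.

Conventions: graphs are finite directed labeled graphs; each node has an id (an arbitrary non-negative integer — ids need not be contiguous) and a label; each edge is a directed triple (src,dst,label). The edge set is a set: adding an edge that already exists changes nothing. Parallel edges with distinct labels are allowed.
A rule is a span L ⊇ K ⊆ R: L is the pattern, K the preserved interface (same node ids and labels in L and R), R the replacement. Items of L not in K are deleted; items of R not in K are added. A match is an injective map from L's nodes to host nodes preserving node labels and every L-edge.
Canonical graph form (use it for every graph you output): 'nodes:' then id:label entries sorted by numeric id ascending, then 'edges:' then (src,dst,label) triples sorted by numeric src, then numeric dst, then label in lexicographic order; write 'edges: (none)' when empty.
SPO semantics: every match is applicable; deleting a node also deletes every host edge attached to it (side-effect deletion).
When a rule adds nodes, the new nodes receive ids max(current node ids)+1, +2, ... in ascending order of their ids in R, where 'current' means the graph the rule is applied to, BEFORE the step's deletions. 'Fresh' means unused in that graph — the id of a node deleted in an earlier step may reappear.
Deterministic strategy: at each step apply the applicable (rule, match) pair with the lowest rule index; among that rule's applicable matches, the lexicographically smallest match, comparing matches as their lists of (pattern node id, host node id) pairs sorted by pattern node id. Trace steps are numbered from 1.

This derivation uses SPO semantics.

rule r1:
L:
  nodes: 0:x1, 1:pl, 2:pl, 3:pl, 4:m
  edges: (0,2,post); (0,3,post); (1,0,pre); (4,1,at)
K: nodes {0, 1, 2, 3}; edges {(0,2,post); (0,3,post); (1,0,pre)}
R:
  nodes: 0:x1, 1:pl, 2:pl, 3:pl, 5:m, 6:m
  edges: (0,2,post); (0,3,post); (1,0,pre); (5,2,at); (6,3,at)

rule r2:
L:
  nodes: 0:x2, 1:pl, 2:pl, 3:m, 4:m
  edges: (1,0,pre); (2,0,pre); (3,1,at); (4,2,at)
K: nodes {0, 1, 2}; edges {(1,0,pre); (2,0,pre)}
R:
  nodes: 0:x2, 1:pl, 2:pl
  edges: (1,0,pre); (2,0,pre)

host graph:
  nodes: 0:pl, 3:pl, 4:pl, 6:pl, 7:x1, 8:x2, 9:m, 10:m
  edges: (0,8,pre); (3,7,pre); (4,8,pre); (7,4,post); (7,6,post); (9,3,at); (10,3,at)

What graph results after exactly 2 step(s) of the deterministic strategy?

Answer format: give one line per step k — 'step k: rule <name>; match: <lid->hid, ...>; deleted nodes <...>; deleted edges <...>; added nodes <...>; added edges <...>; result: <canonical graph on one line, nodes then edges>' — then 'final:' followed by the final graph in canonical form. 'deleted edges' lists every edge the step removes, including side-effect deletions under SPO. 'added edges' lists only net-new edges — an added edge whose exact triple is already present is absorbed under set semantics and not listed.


step 1: rule r1; match: 0->7, 1->3, 2->4, 3->6, 4->9; deleted nodes 9; deleted edges (9,3,at); added nodes 11, 12; added edges (11,4,at); (12,6,at); result: nodes: 0:pl, 3:pl, 4:pl, 6:pl, 7:x1, 8:x2, 10:m, 11:m, 12:m edges: (0,8,pre); (3,7,pre); (4,8,pre); (7,4,post); (7,6,post); (10,3,at); (11,4,at); (12,6,at)
step 2: rule r1; match: 0->7, 1->3, 2->4, 3->6, 4->10; deleted nodes 10; deleted edges (10,3,at); added nodes 13, 14; added edges (13,4,at); (14,6,at); result: nodes: 0:pl, 3:pl, 4:pl, 6:pl, 7:x1, 8:x2, 11:m, 12:m, 13:m, 14:m edges: (0,8,pre); (3,7,pre); (4,8,pre); (7,4,post); (7,6,post); (11,4,at); (12,6,at); (13,4,at); (14,6,at)
final:
nodes: 0:pl, 3:pl, 4:pl, 6:pl, 7:x1, 8:x2, 11:m, 12:m, 13:m, 14:m
edges: (0,8,pre); (3,7,pre); (4,8,pre); (7,4,post); (7,6,post); (11,4,at); (12,6,at); (13,4,at); (14,6,at)


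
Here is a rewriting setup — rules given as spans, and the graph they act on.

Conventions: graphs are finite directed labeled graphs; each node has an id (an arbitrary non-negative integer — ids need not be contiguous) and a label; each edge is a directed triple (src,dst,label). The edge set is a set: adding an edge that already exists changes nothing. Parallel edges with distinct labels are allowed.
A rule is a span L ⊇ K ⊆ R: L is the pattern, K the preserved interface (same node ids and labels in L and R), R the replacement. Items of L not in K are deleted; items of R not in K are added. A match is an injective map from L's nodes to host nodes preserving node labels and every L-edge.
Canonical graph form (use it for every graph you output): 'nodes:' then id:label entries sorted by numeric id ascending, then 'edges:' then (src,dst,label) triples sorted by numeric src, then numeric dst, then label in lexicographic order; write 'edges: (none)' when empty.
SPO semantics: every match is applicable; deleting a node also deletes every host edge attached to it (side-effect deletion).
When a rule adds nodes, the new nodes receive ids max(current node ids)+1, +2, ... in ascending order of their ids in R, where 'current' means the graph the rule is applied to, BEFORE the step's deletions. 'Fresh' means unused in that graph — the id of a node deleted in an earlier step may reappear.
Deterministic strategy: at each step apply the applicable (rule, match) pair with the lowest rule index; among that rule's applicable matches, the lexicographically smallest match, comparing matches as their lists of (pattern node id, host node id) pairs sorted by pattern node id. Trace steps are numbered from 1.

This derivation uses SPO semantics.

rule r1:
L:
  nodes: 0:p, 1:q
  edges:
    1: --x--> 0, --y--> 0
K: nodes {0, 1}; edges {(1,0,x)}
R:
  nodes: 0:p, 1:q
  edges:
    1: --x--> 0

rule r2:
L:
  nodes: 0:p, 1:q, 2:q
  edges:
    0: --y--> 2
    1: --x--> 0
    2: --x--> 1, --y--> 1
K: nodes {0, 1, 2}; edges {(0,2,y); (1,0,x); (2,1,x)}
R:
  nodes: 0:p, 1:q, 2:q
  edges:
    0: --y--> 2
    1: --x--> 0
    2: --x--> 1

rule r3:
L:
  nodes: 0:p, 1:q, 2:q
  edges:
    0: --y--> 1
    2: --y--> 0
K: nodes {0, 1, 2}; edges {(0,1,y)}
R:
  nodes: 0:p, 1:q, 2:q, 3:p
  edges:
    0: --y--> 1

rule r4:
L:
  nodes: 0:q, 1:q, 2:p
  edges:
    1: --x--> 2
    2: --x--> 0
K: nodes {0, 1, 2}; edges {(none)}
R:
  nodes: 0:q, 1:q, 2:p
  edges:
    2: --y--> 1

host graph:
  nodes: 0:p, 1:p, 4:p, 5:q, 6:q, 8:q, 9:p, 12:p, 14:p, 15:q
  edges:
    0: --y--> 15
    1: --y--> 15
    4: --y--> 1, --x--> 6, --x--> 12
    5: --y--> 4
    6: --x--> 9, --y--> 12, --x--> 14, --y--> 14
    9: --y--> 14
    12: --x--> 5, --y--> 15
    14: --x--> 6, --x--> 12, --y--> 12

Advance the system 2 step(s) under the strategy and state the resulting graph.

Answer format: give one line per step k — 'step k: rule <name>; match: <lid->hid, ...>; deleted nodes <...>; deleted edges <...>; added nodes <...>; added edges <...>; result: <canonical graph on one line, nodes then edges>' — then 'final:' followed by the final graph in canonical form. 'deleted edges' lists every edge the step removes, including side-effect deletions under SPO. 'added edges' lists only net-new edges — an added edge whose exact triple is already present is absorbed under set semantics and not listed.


step 1: rule r1; match: 0->14, 1->6; deleted nodes (none); deleted edges (6,14,y); added nodes (none); added edges (none); result: nodes: 0:p, 1:p, 4:p, 5:q, 6:q, 8:q, 9:p, 12:p, 14:p, 15:q edges: (0,15,y); (1,15,y); (4,1,y); (4,6,x); (4,12,x); (5,4,y); (6,9,x); (6,12,y); (6,14,x); (9,14,y); (12,5,x); (12,15,y); (14,6,x); (14,12,x); (14,12,y)
step 2: rule r3; match: 0->12, 1->15, 2->6; deleted nodes (none); deleted edges (6,12,y); added nodes 16; added edges (none); result: nodes: 0:p, 1:p, 4:p, 5:q, 6:q, 8:q, 9:p, 12:p, 14:p, 15:q, 16:p edges: (0,15,y); (1,15,y); (4,1,y); (4,6,x); (4,12,x); (5,4,y); (6,9,x); (6,14,x); (9,14,y); (12,5,x); (12,15,y); (14,6,x); (14,12,x); (14,12,y)
final:
nodes: 0:p, 1:p, 4:p, 5:q, 6:q, 8:q, 9:p, 12:p, 14:p, 15:q, 16:p
edges: (0,15,y); (1,15,y); (4,1,y); (4,6,x); (4,12,x); (5,4,y); (6,9,x); (6,14,x); (9,14,y); (12,5,x); (12,15,y); (14,6,x); (14,12,x); (14,12,y)


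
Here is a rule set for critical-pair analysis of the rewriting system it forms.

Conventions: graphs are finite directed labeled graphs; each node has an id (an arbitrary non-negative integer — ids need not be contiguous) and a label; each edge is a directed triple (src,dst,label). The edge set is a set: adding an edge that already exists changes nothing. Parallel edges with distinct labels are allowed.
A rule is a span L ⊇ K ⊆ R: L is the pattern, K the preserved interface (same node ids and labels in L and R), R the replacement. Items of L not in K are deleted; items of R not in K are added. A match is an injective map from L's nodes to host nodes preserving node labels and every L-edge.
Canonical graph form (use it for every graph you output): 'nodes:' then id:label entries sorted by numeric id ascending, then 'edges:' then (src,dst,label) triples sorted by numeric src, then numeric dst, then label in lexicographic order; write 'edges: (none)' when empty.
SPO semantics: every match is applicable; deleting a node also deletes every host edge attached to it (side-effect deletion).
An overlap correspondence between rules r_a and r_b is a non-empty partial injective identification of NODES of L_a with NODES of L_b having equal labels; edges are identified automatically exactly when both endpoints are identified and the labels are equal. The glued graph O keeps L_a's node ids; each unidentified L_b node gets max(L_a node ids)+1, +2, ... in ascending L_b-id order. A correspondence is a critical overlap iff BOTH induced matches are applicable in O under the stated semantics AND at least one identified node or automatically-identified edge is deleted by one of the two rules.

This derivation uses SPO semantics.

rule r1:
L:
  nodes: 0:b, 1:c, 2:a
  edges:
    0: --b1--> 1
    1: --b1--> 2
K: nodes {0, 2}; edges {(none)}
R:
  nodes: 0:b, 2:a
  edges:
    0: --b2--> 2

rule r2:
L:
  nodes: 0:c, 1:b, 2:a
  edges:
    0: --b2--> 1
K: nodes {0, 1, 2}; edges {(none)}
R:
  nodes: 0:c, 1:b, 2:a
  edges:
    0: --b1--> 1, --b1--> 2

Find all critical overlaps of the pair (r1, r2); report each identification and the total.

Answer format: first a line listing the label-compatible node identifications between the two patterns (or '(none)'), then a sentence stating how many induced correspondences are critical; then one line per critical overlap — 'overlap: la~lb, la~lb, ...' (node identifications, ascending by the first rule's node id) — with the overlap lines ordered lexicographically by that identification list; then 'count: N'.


label-compatible node identifications between L(r1) and L(r2): 0~1, 1~0, 2~2
4 of the induced correspondences are critical overlaps of r1 and r2.
overlap: 0~1, 1~0
overlap: 0~1, 1~0, 2~2
overlap: 1~0
overlap: 1~0, 2~2
count: 4


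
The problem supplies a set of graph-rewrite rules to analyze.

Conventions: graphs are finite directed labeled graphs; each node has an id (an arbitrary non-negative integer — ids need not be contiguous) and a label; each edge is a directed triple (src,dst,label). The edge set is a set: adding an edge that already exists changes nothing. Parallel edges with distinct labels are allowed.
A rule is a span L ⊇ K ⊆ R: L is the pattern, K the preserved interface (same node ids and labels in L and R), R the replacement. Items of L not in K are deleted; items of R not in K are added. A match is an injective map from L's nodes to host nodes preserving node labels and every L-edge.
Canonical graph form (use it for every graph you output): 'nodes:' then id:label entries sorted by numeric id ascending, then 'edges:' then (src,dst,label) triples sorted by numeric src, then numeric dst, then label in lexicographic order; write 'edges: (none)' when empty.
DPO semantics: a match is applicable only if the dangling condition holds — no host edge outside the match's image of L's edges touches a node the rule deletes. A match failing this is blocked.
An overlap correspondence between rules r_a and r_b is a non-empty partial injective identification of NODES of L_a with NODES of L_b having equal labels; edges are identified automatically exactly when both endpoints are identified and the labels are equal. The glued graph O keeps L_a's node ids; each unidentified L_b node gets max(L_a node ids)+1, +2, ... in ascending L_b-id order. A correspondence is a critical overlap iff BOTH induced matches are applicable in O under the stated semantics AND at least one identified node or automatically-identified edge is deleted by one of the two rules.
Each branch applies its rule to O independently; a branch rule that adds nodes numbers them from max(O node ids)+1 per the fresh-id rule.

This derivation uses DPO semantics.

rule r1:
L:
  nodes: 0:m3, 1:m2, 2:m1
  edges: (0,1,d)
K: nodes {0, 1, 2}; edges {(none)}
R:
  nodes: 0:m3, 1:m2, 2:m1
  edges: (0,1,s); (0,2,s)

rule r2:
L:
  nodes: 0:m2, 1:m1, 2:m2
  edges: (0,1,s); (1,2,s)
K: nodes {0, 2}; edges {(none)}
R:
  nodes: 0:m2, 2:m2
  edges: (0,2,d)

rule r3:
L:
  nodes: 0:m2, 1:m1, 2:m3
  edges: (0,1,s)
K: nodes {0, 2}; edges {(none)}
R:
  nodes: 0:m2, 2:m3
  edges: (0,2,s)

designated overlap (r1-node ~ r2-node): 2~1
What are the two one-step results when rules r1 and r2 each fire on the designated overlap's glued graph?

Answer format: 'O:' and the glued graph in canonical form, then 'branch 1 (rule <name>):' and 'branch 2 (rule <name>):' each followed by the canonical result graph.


O:
nodes: 0:m3, 1:m2, 2:m1, 3:m2, 4:m2
edges: (0,1,d); (2,4,s); (3,2,s)
branch 1 (rule r1):
nodes: 0:m3, 1:m2, 2:m1, 3:m2, 4:m2
edges: (0,1,s); (0,2,s); (2,4,s); (3,2,s)
branch 2 (rule r2):
nodes: 0:m3, 1:m2, 3:m2, 4:m2
edges: (0,1,d); (3,4,d)


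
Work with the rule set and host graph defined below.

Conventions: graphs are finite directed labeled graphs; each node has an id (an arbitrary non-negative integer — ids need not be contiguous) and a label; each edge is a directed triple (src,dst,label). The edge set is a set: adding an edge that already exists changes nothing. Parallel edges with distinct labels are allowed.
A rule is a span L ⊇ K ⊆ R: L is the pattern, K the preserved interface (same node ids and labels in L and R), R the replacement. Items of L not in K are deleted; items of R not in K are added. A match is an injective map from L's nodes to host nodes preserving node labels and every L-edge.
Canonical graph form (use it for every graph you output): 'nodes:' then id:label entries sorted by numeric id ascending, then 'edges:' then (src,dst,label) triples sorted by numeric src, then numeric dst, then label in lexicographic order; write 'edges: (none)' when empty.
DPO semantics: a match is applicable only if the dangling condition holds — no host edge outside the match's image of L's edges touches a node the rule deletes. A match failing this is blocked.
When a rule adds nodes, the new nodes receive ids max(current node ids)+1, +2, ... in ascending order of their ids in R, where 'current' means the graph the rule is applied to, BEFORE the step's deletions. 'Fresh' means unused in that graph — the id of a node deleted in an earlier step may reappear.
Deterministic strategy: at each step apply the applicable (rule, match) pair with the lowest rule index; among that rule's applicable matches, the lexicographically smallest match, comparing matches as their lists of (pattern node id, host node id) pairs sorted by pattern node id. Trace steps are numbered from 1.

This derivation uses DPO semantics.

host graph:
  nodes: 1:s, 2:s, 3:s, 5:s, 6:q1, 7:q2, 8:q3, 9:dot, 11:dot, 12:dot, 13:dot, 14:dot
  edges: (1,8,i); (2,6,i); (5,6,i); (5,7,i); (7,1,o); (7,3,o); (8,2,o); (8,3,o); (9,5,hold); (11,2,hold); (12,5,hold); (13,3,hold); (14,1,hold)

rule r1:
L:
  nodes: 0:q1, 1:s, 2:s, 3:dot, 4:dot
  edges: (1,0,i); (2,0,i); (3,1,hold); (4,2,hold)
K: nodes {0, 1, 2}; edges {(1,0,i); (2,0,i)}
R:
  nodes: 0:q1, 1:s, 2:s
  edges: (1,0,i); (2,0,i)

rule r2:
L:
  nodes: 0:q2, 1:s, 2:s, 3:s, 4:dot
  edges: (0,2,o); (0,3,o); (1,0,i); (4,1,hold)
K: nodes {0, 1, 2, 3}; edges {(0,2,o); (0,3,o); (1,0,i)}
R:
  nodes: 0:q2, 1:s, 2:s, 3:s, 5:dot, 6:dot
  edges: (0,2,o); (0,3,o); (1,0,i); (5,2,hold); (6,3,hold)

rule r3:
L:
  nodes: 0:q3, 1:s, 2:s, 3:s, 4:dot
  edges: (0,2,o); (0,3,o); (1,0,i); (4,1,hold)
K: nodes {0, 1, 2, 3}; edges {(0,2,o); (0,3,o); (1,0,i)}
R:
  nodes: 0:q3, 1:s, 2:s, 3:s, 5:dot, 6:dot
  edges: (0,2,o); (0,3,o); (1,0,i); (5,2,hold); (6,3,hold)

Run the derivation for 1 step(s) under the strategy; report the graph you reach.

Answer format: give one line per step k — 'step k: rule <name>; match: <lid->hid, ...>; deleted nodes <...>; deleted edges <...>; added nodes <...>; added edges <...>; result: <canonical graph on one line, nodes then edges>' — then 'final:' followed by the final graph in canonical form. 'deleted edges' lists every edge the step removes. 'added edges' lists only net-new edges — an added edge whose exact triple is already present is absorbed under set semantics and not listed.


step 1: rule r1; match: 0->6, 1->2, 2->5, 3->11, 4->9; deleted nodes 9, 11; deleted edges (9,5,hold); (11,2,hold); added nodes (none); added edges (none); result: nodes: 1:s, 2:s, 3:s, 5:s, 6:q1, 7:q2, 8:q3, 12:dot, 13:dot, 14:dot edges: (1,8,i); (2,6,i); (5,6,i); (5,7,i); (7,1,o); (7,3,o); (8,2,o); (8,3,o); (12,5,hold); (13,3,hold); (14,1,hold)
final:
nodes: 1:s, 2:s, 3:s, 5:s, 6:q1, 7:q2, 8:q3, 12:dot, 13:dot, 14:dot
edges: (1,8,i); (2,6,i); (5,6,i); (5,7,i); (7,1,o); (7,3,o); (8,2,o); (8,3,o); (12,5,hold); (13,3,hold); (14,1,hold)


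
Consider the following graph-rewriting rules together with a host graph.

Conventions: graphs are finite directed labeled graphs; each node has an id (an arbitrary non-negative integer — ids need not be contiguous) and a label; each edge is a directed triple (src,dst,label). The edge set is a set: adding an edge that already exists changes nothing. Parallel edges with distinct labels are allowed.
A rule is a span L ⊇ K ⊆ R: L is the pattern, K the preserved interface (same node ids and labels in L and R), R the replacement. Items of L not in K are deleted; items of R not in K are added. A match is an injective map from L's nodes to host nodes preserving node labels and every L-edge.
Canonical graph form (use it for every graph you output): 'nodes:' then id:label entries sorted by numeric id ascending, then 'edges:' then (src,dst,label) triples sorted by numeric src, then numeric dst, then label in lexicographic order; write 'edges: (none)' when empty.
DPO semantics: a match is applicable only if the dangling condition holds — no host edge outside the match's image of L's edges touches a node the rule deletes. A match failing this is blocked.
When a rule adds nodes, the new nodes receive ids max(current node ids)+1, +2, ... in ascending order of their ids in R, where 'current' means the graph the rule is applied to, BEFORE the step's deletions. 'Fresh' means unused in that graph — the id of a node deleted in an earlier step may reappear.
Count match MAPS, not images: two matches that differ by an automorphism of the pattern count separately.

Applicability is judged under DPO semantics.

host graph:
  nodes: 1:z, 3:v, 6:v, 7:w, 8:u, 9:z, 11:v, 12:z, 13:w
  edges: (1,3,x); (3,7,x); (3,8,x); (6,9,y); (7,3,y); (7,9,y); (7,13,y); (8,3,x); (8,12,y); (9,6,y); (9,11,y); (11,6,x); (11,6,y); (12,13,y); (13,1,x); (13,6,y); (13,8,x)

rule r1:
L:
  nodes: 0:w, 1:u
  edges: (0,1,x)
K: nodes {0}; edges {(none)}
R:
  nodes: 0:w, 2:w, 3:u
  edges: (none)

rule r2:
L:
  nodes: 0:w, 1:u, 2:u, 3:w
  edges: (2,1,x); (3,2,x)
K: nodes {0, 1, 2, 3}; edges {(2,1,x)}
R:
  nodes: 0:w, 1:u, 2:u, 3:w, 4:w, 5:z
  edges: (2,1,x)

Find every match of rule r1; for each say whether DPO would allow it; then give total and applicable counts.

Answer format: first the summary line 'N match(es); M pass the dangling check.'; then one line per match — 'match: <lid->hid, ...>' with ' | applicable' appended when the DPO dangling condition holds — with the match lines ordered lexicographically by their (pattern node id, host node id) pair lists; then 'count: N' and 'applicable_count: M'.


1 match(es); 0 pass the dangling check.
match: 0->13, 1->8
count: 1
applicable_count: 0


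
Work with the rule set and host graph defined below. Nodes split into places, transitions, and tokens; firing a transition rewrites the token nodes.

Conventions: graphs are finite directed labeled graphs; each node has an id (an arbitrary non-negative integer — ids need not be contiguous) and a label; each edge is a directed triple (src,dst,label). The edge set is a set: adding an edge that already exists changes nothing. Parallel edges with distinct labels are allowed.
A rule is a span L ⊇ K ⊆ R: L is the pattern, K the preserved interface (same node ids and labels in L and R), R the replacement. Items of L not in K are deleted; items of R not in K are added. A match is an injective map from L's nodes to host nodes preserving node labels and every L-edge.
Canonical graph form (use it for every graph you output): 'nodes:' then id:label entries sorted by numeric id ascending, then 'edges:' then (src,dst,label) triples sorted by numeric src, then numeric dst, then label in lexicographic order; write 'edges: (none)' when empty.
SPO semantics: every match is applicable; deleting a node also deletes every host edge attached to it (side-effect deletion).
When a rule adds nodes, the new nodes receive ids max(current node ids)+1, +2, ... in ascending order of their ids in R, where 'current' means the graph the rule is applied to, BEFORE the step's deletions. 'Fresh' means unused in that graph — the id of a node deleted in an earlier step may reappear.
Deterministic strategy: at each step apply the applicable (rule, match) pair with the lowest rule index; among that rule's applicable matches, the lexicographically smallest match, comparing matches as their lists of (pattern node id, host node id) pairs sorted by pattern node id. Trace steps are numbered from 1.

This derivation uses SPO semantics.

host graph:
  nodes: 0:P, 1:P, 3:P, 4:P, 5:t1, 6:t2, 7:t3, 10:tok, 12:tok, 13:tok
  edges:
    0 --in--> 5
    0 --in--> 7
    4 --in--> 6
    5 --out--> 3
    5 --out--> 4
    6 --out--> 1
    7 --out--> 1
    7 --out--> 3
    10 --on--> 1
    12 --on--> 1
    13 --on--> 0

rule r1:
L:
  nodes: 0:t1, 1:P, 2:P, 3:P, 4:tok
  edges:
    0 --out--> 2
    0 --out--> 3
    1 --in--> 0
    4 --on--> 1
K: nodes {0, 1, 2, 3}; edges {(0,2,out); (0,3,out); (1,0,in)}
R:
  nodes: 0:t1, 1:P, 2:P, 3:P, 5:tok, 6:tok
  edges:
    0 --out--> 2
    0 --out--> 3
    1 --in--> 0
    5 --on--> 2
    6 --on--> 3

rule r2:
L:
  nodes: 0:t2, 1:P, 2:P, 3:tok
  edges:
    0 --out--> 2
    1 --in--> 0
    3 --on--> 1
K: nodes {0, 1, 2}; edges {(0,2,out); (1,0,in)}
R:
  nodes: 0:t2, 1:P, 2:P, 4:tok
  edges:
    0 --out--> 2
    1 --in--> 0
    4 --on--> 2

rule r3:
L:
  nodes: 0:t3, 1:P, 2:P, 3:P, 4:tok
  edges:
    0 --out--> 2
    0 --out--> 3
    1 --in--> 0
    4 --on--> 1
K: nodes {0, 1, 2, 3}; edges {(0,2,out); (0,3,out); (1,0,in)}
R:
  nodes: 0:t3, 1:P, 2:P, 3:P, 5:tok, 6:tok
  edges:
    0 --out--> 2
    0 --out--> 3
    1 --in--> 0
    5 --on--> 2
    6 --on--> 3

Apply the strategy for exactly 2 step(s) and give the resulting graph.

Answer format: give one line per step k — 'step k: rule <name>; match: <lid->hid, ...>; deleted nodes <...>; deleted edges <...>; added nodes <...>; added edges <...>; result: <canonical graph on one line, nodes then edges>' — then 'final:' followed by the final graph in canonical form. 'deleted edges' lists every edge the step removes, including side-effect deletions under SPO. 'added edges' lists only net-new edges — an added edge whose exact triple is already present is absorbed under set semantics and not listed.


step 1: rule r1; match: 0->5, 1->0, 2->3, 3->4, 4->13; deleted nodes 13; deleted edges (13,0,on); added nodes 14, 15; added edges (14,3,on); (15,4,on); result: nodes: 0:P, 1:P, 3:P, 4:P, 5:t1, 6:t2, 7:t3, 10:tok, 12:tok, 14:tok, 15:tok edges: (0,5,in); (0,7,in); (4,6,in); (5,3,out); (5,4,out); (6,1,out); (7,1,out); (7,3,out); (10,1,on); (12,1,on); (14,3,on); (15,4,on)
step 2: rule r2; match: 0->6, 1->4, 2->1, 3->15; deleted nodes 15; deleted edges (15,4,on); added nodes 16; added edges (16,1,on); result: nodes: 0:P, 1:P, 3:P, 4:P, 5:t1, 6:t2, 7:t3, 10:tok, 12:tok, 14:tok, 16:tok edges: (0,5,in); (0,7,in); (4,6,in); (5,3,out); (5,4,out); (6,1,out); (7,1,out); (7,3,out); (10,1,on); (12,1,on); (14,3,on); (16,1,on)
final:
nodes: 0:P, 1:P, 3:P, 4:P, 5:t1, 6:t2, 7:t3, 10:tok, 12:tok, 14:tok, 16:tok
edges: (0,5,in); (0,7,in); (4,6,in); (5,3,out); (5,4,out); (6,1,out); (7,1,out); (7,3,out); (10,1,on); (12,1,on); (14,3,on); (16,1,on)


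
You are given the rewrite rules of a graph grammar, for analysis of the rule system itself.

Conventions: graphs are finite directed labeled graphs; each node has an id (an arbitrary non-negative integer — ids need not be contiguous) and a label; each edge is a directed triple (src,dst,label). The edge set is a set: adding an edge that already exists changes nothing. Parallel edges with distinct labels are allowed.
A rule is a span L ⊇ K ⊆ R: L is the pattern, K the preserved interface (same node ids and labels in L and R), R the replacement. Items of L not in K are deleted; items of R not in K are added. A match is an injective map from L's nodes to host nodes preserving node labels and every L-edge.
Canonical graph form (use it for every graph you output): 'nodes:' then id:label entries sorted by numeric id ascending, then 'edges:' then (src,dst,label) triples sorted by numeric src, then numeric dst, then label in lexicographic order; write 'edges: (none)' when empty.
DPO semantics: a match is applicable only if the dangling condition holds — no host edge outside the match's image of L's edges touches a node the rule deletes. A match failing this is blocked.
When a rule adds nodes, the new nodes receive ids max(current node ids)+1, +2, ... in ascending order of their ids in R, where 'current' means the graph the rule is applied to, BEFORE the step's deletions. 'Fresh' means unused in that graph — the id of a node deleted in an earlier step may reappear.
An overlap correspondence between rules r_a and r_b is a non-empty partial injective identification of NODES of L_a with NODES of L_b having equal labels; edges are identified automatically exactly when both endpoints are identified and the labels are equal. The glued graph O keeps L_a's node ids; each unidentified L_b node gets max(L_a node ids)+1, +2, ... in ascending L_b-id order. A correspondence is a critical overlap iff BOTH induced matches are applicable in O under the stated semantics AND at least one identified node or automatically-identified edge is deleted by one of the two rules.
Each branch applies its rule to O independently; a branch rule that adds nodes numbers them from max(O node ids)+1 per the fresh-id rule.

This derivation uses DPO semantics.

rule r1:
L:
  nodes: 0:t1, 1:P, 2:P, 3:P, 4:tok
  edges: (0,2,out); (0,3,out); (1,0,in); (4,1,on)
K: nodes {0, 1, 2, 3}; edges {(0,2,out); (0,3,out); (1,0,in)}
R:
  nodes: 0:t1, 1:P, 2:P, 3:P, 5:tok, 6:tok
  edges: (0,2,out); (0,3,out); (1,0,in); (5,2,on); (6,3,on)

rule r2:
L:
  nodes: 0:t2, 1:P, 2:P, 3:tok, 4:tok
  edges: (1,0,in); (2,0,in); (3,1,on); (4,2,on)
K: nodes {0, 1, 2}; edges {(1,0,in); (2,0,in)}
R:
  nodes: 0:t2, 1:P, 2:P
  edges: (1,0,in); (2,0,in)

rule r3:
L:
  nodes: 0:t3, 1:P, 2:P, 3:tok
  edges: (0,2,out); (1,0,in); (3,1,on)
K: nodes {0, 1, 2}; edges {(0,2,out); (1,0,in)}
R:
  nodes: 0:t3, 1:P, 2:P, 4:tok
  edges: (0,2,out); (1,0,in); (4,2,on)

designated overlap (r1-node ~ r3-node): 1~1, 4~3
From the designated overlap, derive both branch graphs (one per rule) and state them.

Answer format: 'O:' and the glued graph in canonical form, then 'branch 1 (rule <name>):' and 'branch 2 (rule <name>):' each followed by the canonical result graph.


O:
nodes: 0:t1, 1:P, 2:P, 3:P, 4:tok, 5:t3, 6:P
edges: (0,2,out); (0,3,out); (1,0,in); (1,5,in); (4,1,on); (5,6,out)
branch 1 (rule r1):
nodes: 0:t1, 1:P, 2:P, 3:P, 5:t3, 6:P, 7:tok, 8:tok
edges: (0,2,out); (0,3,out); (1,0,in); (1,5,in); (5,6,out); (7,2,on); (8,3,on)
branch 2 (rule r3):
nodes: 0:t1, 1:P, 2:P, 3:P, 5:t3, 6:P, 7:tok
edges: (0,2,out); (0,3,out); (1,0,in); (1,5,in); (5,6,out); (7,6,on)


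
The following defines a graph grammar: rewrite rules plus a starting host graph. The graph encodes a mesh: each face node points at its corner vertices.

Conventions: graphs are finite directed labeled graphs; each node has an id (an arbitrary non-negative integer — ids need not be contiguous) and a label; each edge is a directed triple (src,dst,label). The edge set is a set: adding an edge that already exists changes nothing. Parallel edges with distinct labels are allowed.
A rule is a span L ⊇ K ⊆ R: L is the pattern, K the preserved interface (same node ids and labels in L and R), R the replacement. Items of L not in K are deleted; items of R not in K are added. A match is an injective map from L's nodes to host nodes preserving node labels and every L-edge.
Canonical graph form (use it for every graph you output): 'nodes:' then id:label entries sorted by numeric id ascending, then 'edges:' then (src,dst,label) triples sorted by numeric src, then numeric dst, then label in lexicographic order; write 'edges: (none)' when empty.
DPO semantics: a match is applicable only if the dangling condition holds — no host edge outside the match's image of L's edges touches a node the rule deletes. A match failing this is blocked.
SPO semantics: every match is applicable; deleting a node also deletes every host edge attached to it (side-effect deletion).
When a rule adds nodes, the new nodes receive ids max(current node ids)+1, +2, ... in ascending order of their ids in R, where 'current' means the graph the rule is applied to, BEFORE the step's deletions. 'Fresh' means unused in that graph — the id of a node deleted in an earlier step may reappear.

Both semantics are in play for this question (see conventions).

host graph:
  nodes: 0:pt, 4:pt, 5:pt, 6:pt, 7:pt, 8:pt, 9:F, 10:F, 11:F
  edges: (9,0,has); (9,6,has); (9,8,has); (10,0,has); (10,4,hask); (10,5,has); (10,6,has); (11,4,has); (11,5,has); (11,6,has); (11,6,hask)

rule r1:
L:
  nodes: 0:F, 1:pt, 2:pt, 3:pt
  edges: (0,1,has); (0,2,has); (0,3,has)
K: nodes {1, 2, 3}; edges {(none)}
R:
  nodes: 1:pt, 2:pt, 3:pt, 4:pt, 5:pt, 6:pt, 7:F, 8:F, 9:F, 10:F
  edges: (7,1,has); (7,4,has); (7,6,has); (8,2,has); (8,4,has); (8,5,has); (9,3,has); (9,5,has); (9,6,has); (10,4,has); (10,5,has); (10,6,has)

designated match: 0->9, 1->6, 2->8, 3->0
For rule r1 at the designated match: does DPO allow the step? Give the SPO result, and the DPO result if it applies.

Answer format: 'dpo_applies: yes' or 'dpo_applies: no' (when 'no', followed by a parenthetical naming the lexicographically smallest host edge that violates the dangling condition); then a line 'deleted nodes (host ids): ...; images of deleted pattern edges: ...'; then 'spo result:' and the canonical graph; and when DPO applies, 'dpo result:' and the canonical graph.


dpo_applies: yes
deleted nodes (host ids): 9; images of deleted pattern edges: (9,0,has); (9,6,has); (9,8,has)
spo result:
nodes: 0:pt, 4:pt, 5:pt, 6:pt, 7:pt, 8:pt, 10:F, 11:F, 12:pt, 13:pt, 14:pt, 15:F, 16:F, 17:F, 18:F
edges: (10,0,has); (10,4,hask); (10,5,has); (10,6,has); (11,4,has); (11,5,has); (11,6,has); (11,6,hask); (15,6,has); (15,12,has); (15,14,has); (16,8,has); (16,12,has); (16,13,has); (17,0,has); (17,13,has); (17,14,has); (18,12,has); (18,13,has); (18,14,has)
dpo result:
nodes: 0:pt, 4:pt, 5:pt, 6:pt, 7:pt, 8:pt, 10:F, 11:F, 12:pt, 13:pt, 14:pt, 15:F, 16:F, 17:F, 18:F
edges: (10,0,has); (10,4,hask); (10,5,has); (10,6,has); (11,4,has); (11,5,has); (11,6,has); (11,6,hask); (15,6,has); (15,12,has); (15,14,has); (16,8,has); (16,12,has); (16,13,has); (17,0,has); (17,13,has); (17,14,has); (18,12,has); (18,13,has); (18,14,has)


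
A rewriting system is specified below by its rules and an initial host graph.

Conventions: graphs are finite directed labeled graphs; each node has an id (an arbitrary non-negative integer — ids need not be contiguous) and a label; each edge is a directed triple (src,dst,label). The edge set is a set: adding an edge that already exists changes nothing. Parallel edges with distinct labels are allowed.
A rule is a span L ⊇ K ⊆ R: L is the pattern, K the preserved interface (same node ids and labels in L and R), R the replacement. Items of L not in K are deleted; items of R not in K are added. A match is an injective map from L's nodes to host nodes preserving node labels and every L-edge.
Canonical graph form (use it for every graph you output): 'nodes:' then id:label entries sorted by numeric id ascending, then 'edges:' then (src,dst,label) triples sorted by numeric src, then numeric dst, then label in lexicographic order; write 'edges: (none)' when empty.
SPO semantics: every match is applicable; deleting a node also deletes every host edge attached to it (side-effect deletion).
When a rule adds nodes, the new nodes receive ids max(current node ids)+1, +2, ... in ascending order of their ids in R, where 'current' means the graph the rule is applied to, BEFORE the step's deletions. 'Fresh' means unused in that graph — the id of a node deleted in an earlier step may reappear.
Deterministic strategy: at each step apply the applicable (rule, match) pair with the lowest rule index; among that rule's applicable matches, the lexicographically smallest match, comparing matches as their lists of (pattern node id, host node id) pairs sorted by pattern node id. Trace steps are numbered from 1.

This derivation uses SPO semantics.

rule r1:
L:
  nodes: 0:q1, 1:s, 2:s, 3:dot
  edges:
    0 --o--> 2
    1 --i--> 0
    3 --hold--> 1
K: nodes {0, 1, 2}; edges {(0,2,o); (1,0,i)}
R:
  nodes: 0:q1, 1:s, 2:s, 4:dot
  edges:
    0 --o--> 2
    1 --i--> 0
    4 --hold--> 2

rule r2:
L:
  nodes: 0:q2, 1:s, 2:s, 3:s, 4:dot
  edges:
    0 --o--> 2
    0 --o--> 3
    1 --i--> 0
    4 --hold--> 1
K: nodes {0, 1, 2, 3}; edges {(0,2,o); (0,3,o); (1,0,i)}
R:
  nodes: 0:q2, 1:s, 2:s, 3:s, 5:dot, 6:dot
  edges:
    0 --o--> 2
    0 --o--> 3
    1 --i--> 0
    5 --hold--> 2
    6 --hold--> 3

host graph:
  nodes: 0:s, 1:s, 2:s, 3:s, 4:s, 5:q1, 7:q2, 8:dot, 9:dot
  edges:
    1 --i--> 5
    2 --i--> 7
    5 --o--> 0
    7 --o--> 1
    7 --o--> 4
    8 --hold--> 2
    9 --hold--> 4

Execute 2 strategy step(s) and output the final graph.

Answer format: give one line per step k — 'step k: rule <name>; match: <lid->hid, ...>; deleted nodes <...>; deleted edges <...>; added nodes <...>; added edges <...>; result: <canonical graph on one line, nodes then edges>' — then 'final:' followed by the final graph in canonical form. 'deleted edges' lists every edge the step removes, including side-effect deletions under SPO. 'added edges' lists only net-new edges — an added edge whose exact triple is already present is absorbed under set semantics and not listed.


step 1: rule r2; match: 0->7, 1->2, 2->1, 3->4, 4->8; deleted nodes 8; deleted edges (8,2,hold); added nodes 10, 11; added edges (10,1,hold); (11,4,hold); result: nodes: 0:s, 1:s, 2:s, 3:s, 4:s, 5:q1, 7:q2, 9:dot, 10:dot, 11:dot edges: (1,5,i); (2,7,i); (5,0,o); (7,1,o); (7,4,o); (9,4,hold); (10,1,hold); (11,4,hold)
step 2: rule r1; match: 0->5, 1->1, 2->0, 3->10; deleted nodes 10; deleted edges (10,1,hold); added nodes 12; added edges (12,0,hold); result: nodes: 0:s, 1:s, 2:s, 3:s, 4:s, 5:q1, 7:q2, 9:dot, 11:dot, 12:dot edges: (1,5,i); (2,7,i); (5,0,o); (7,1,o); (7,4,o); (9,4,hold); (11,4,hold); (12,0,hold)
final:
nodes: 0:s, 1:s, 2:s, 3:s, 4:s, 5:q1, 7:q2, 9:dot, 11:dot, 12:dot
edges: (1,5,i); (2,7,i); (5,0,o); (7,1,o); (7,4,o); (9,4,hold); (11,4,hold); (12,0,hold)


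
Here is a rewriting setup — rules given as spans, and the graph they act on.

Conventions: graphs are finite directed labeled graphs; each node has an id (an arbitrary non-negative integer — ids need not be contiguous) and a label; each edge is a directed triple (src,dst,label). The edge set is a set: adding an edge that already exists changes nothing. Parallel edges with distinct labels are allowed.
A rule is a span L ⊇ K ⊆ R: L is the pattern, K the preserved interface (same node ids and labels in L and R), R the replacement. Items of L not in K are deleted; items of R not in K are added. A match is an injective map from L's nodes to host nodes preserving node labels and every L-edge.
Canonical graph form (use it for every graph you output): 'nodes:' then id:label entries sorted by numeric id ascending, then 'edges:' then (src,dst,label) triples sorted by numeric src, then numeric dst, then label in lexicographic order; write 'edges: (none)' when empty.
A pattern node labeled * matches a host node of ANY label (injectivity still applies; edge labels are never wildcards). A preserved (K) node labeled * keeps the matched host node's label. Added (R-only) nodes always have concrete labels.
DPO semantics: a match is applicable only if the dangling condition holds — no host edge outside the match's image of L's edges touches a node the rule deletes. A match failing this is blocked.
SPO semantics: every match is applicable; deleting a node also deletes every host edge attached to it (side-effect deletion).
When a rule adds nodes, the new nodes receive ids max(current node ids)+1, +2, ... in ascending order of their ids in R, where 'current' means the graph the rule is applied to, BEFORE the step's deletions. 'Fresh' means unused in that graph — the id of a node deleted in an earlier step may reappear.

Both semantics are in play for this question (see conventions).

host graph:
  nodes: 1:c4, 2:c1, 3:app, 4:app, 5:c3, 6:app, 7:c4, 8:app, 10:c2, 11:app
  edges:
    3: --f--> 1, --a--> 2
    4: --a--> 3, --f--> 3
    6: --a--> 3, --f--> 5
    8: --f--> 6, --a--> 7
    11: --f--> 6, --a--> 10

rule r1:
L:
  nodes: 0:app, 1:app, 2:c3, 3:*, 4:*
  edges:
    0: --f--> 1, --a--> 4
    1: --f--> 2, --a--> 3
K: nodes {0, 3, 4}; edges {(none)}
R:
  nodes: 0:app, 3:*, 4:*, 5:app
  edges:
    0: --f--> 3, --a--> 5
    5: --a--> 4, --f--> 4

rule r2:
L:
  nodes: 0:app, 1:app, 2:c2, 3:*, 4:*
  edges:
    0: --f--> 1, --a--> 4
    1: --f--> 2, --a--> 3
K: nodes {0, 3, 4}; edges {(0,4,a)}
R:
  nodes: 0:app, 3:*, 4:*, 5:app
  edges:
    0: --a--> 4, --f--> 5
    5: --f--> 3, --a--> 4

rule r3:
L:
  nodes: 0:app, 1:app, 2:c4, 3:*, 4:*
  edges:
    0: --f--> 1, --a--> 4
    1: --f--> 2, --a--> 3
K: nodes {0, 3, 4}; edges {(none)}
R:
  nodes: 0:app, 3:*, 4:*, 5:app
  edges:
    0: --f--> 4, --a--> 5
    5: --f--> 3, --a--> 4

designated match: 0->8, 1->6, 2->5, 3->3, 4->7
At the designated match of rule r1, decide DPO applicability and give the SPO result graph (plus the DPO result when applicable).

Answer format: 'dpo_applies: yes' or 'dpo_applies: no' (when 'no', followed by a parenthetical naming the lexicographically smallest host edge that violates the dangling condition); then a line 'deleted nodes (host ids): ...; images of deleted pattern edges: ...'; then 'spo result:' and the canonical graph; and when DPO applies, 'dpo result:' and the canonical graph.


dpo_applies: no
(the rule deletes node 6, which keeps host edge (11,6,f) outside the match image — the dangling condition fails, DPO blocks; SPO proceeds and side-deletes such edges)
deleted nodes (host ids): 5, 6; images of deleted pattern edges: (6,3,a); (6,5,f); (8,6,f); (8,7,a)
spo result:
nodes: 1:c4, 2:c1, 3:app, 4:app, 7:c4, 8:app, 10:c2, 11:app, 12:app
edges: (3,1,f); (3,2,a); (4,3,a); (4,3,f); (8,3,f); (8,12,a); (11,10,a); (12,7,a); (12,7,f)


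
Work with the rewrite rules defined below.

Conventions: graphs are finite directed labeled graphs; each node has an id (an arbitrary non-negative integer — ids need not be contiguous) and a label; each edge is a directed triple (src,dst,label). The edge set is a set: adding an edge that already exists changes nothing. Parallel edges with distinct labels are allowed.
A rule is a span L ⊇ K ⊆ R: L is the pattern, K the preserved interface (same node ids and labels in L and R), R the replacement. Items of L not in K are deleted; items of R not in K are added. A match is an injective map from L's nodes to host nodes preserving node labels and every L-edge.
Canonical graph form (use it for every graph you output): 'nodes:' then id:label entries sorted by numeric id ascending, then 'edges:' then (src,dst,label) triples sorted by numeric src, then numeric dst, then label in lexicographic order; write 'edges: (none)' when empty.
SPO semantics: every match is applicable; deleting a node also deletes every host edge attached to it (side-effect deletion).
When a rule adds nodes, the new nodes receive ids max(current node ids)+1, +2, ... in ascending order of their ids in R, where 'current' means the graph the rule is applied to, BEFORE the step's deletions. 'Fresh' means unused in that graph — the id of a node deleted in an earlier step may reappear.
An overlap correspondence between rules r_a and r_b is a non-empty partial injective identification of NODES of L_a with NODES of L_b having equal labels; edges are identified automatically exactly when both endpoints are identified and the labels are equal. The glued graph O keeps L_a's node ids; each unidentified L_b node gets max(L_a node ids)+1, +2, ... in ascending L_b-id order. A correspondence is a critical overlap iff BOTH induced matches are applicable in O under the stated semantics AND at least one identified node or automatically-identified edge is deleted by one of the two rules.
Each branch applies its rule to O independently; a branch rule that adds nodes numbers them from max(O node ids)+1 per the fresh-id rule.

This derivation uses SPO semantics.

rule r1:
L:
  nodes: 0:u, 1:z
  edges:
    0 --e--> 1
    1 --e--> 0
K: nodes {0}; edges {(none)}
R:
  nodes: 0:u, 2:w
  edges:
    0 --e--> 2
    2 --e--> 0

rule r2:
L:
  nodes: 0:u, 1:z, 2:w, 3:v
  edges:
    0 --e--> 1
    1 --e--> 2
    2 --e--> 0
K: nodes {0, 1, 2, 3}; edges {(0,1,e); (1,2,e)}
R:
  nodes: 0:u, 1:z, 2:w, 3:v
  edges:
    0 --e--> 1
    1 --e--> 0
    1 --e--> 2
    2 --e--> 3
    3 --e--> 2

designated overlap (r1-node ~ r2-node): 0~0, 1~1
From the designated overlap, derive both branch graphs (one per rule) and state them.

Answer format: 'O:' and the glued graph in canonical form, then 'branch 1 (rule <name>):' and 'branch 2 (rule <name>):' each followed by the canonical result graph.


O:
nodes: 0:u, 1:z, 2:w, 3:v
edges: (0,1,e); (1,0,e); (1,2,e); (2,0,e)
branch 1 (rule r1):
nodes: 0:u, 2:w, 3:v, 4:w
edges: (0,4,e); (2,0,e); (4,0,e)
branch 2 (rule r2):
nodes: 0:u, 1:z, 2:w, 3:v
edges: (0,1,e); (1,0,e); (1,2,e); (2,3,e); (3,2,e)
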